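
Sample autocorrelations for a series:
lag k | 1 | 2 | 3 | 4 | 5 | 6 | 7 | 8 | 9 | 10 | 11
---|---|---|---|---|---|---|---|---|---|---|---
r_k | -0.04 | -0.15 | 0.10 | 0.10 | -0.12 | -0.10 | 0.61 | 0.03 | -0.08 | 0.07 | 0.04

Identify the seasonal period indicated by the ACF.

The largest autocorrelation is r_7 = 0.61; the remaining lags stay at or below 0.10.
The dominant spike at lag 7 indicates a seasonal period of 7.

7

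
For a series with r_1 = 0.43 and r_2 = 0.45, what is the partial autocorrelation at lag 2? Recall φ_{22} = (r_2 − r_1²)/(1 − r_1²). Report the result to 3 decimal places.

φ_{22} = (r_2 − r_1²) / (1 − r_1²)
r_1² = (0.43)² = 0.1849
Numerator = 0.45 − 0.1849 = 0.2651; denominator = 1 − 0.1849 = 0.8151
φ_{22} = 0.2651 / 0.8151 = 0.325

0.325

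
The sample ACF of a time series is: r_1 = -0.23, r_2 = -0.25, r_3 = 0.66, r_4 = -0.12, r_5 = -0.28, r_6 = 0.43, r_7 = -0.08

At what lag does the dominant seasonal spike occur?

The largest autocorrelation is r_3 = 0.66, with a weaker echo at lag 6 (0.43); the remaining lags stay at or below -0.08.
The dominant spike at lag 3 indicates a seasonal period of 3.

3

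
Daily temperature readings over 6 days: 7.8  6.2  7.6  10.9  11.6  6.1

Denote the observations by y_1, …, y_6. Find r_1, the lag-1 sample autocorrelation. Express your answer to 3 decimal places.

Mean ȳ = (7.8 + 6.2 + 7.6 + 10.9 + 11.6 + 6.1)/6 = 8.3667
Σ(y_t−ȳ)(y_{t+1}−ȳ) = (1.2278) + (1.6611) + (-1.9422) + (8.1911) + (-7.3289) = 1.8089
Denominator Σ(y_t−ȳ)² = 27.6133
r_1 = 1.8089 / 27.6133 = 0.066

0.066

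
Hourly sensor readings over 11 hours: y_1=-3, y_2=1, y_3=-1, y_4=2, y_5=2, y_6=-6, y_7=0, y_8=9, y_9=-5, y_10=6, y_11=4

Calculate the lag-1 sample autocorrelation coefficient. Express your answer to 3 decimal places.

-0.351

Mean ȳ = (-3 + 1 − 1 + 2 + 2 − 6 + 0 + 9 − 5 + 6 + 4)/11 = 0.8182
Numerator Σ_{t=1}^{10}(y_t−ȳ)(y_{t+1}−ȳ) = -72.2149
Denominator Σ(y_t−ȳ)² = 205.6364
r_1 = -72.2149 / 205.6364 = -0.351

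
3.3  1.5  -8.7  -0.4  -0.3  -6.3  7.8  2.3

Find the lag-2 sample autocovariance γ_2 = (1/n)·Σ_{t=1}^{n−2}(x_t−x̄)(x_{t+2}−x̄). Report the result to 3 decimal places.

-5.325

Mean x̄ = (3.3 + 1.5 − 8.7 − 0.4 − 0.3 − 6.3 + 7.8 + 2.3)/8 = -0.1000
Deviations: 3.4000, 1.6000, -8.6000, -0.3000, -0.2000, -6.2000, 7.9000, 2.4000
Σ_{t=1}^{6}(x_t−x̄)(x_{t+2}−x̄) = -42.6000
γ_2 = -42.6000 / 8 = -5.325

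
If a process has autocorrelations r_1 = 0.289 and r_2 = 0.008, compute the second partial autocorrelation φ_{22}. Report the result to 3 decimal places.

φ_{22} = (r_2 − r_1²) / (1 − r_1²)
r_1² = (0.289)² = 0.083521
Numerator = 0.008 − 0.0835 = -0.0755; denominator = 1 − 0.0835 = 0.9165
φ_{22} = -0.0755 / 0.9165 = -0.082

-0.082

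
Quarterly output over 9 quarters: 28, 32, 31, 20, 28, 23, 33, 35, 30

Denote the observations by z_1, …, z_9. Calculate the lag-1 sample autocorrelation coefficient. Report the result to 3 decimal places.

Mean z̄ = (28 + 32 + 31 + 20 + 28 + 23 + 33 + 35 + 30)/9 = 28.8889
Numerator Σ_{t=1}^{8}(z_t−z̄)(z_{t+1}−z̄) = 5.8765
Denominator Σ(z_t−z̄)² = 184.8889
r_1 = 5.8765 / 184.8889 = 0.032

0.032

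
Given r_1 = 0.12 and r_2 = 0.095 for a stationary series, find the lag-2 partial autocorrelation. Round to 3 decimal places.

φ_{22} = (r_2 − r_1²) / (1 − r_1²)
r_1² = (0.12)² = 0.0144
Numerator = 0.095 − 0.0144 = 0.0806; denominator = 1 − 0.0144 = 0.9856
φ_{22} = 0.0806 / 0.9856 = 0.082

0.082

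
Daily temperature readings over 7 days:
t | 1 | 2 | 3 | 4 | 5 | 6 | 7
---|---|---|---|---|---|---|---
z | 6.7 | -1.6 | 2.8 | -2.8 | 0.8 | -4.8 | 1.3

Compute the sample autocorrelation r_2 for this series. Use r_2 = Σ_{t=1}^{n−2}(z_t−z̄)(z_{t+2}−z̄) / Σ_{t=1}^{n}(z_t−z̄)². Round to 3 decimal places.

Mean z̄ = (6.7 − 1.6 + 2.8 − 2.8 + 0.8 − 4.8 + 1.3)/7 = 0.3429
Deviations from mean: 6.3571, -1.9429, 2.4571, -3.1429, 0.4571, -5.1429, 0.9571
Σ(z_t−z̄)(z_{t+2}−z̄) = (15.6204) + (6.1061) + (1.1233) + (16.1633) + (0.4376) = 39.4506
Denominator Σ(z_t−z̄)² = 87.6771
r_2 = 39.4506 / 87.6771 = 0.450

0.450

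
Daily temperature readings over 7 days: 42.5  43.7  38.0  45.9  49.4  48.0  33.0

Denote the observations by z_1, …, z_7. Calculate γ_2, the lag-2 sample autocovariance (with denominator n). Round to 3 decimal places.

-10.953

Mean z̄ = (42.5 + 43.7 + 38.0 + 45.9 + 49.4 + 48.0 + 33.0)/7 = 42.9286
Deviations: -0.4286, 0.7714, -4.9286, 2.9714, 6.4714, 5.0714, -9.9286
Σ_{t=1}^{5}(z_t−z̄)(z_{t+2}−z̄) = -76.6731
γ_2 = -76.6731 / 7 = -10.953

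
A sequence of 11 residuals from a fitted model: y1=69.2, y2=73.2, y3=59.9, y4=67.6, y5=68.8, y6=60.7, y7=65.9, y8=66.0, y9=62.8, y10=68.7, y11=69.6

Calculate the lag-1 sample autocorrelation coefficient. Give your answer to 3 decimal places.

-0.240

Mean ȳ = (69.2 + 73.2 + 59.9 + 67.6 + 68.8 + 60.7 + 65.9 + 66.0 + 62.8 + 68.7 + 69.6)/11 = 66.5818
Numerator Σ_{t=1}^{10}(y_t−ȳ)(y_{t+1}−ȳ) = -39.4958
Denominator Σ(y_t−ȳ)² = 164.5564
r_1 = -39.4958 / 164.5564 = -0.240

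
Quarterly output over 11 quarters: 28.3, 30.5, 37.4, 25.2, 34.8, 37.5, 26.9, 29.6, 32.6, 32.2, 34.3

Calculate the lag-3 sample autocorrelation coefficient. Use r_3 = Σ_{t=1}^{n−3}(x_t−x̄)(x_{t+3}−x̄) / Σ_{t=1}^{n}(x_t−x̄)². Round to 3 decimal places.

0.444

Mean x̄ = (28.3 + 30.5 + 37.4 + 25.2 + 34.8 + 37.5 + 26.9 + 29.6 + 32.6 + 32.2 + 34.3)/11 = 31.7545
Numerator Σ_{t=1}^{8}(x_t−x̄)(x_{t+3}−x̄) = 73.7265
Denominator Σ(x_t−x̄)² = 166.2273
r_3 = 73.7265 / 166.2273 = 0.444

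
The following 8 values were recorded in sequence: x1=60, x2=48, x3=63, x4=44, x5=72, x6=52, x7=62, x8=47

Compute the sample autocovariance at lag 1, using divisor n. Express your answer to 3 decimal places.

Mean x̄ = (60 + 48 + 63 + 44 + 72 + 52 + 62 + 47)/8 = 56.0000
Σ_{t=1}^{7}(x_t−x̄)(x_{t+1}−x̄) = -506.0000
γ_1 = -506.0000 / 8 = -63.250

-63.250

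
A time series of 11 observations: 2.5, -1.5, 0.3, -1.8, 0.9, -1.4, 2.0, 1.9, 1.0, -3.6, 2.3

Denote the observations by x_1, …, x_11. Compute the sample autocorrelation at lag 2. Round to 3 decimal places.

0.050

Mean x̄ = (2.5 − 1.5 + 0.3 − 1.8 + 0.9 − 1.4 + 2.0 + 1.9 + 1.0 − 3.6 + 2.3)/11 = 0.2364
Numerator Σ_{t=1}^{9}(x_t−x̄)(x_{t+2}−x̄) = 2.0428
Denominator Σ(x_t−x̄)² = 40.8455
r_2 = 2.0428 / 40.8455 = 0.050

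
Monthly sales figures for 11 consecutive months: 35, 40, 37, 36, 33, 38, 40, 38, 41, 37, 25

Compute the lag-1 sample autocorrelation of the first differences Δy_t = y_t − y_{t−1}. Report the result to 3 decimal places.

First differences Δy: 5, -3, -1, -3, 5, 2, -2, 3, -4, -12
Mean of differences = -1.0000
Numerator Σ(Δy_t−Δȳ)(Δy_{t+1}−Δȳ) = 8.0000
Denominator Σ(Δy_t−Δȳ)² = 236.0000
r_1(Δy) = 8.0000 / 236.0000 = 0.034

0.034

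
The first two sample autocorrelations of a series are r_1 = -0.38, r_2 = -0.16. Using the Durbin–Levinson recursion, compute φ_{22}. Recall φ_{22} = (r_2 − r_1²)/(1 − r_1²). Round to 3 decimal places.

φ_{22} = (r_2 − r_1²) / (1 − r_1²)
r_1² = (-0.38)² = 0.1444
Numerator = -0.16 − 0.1444 = -0.3044; denominator = 1 − 0.1444 = 0.8556
φ_{22} = -0.3044 / 0.8556 = -0.356

-0.356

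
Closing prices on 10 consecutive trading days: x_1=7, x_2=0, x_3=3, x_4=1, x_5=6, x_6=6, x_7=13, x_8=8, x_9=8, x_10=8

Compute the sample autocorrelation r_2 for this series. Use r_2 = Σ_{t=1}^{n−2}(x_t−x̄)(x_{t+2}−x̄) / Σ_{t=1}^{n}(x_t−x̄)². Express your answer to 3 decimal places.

0.341

Mean x̄ = (7 + 0 + 3 + 1 + 6 + 6 + 13 + 8 + 8 + 8)/10 = 6.0000
Numerator Σ_{t=1}^{8}(x_t−x̄)(x_{t+2}−x̄) = 45.0000
Denominator Σ(x_t−x̄)² = 132.0000
r_2 = 45.0000 / 132.0000 = 0.341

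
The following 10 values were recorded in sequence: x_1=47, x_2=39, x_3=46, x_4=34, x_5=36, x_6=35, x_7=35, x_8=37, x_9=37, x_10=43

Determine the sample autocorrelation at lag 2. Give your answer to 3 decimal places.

Mean x̄ = (47 + 39 + 46 + 34 + 36 + 35 + 35 + 37 + 37 + 43)/10 = 38.9000
Numerator Σ_{t=1}^{8}(x_t−x̄)(x_{t+2}−x̄) = 73.8800
Denominator Σ(x_t−x̄)² = 202.9000
r_2 = 73.8800 / 202.9000 = 0.364

0.364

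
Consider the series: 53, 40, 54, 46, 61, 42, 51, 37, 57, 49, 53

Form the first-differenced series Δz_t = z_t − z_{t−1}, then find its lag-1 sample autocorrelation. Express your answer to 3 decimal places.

-0.828

First differences Δz: -13, 14, -8, 15, -19, 9, -14, 20, -8, 4
Mean of differences = 0.0000
Numerator Σ(Δz_t−Δz̄)(Δz_{t+1}−Δz̄) = -1468.0000
Denominator Σ(Δz_t−Δz̄)² = 1772.0000
r_1(Δz) = -1468.0000 / 1772.0000 = -0.828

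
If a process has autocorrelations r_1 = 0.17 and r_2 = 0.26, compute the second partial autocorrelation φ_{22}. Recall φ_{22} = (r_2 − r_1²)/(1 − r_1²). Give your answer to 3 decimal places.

0.238

φ_{22} = (r_2 − r_1²) / (1 − r_1²)
r_1² = (0.17)² = 0.0289
Numerator = 0.26 − 0.0289 = 0.2311; denominator = 1 − 0.0289 = 0.9711
φ_{22} = 0.2311 / 0.9711 = 0.238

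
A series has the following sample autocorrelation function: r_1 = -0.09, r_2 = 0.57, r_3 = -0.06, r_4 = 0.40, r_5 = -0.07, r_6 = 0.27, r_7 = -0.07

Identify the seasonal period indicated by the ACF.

The largest autocorrelation is r_2 = 0.57, with weaker echoes at lags 4 (0.40) and 6 (0.27); the remaining lags stay at or below -0.06.
The dominant spike at lag 2 indicates a seasonal period of 2.

2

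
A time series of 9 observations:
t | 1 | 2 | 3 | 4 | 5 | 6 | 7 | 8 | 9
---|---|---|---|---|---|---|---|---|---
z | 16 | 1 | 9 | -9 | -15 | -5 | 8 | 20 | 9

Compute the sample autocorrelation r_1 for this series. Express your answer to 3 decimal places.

Mean z̄ = (16 + 1 + 9 − 9 − 15 − 5 + 8 + 20 + 9)/9 = 3.7778
Numerator Σ_{t=1}^{8}(z_t−z̄)(z_{t+1}−z̄) = 405.7284
Denominator Σ(z_t−z̄)² = 1085.5556
r_1 = 405.7284 / 1085.5556 = 0.374

0.374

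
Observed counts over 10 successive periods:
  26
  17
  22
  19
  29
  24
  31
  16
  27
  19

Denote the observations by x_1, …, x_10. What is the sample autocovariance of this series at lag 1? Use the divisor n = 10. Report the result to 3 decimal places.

Mean x̄ = (26 + 17 + 22 + 19 + 29 + 24 + 31 + 16 + 27 + 19)/10 = 23.0000
Σ_{t=1}^{9}(x_t−x̄)(x_{t+1}−x̄) = -118.0000
γ_1 = -118.0000 / 10 = -11.800

-11.800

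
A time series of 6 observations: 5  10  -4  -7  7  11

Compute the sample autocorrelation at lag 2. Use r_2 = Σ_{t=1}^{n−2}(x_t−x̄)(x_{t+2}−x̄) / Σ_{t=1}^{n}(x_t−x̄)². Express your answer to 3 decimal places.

Mean x̄ = (5 + 10 − 4 − 7 + 7 + 11)/6 = 3.6667
Σ(x_t−x̄)(x_{t+2}−x̄) = (-10.2222) + (-67.5556) + (-25.5556) + (-78.2222) = -181.5556
Denominator Σ(x_t−x̄)² = 279.3333
r_2 = -181.5556 / 279.3333 = -0.650

-0.650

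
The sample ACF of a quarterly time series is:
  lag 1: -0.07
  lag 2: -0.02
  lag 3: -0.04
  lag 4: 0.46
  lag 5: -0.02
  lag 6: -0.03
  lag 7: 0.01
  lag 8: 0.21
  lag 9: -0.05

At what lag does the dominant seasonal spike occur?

The largest autocorrelation is r_4 = 0.46, with a weaker echo at lag 8 (0.21); the remaining lags stay at or below 0.01.
The dominant spike at lag 4 indicates a seasonal period of 4.

4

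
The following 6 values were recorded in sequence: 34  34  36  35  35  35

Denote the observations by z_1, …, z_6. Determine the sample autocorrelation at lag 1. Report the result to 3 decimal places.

-0.010

Mean z̄ = (34 + 34 + 36 + 35 + 35 + 35)/6 = 34.8333
Deviations from mean: -0.8333, -0.8333, 1.1667, 0.1667, 0.1667, 0.1667
Σ(z_t−z̄)(z_{t+1}−z̄) = (0.6944) + (-0.9722) + (0.1944) + (0.0278) + (0.0278) = -0.0278
Denominator Σ(z_t−z̄)² = 2.8333
r_1 = -0.0278 / 2.8333 = -0.010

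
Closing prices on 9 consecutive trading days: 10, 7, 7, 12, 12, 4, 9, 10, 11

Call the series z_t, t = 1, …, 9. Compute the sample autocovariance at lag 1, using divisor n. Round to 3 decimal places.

-0.866

Mean z̄ = (10 + 7 + 7 + 12 + 12 + 4 + 9 + 10 + 11)/9 = 9.1111
Σ_{t=1}^{8}(z_t−z̄)(z_{t+1}−z̄) = -7.7901
γ_1 = -7.7901 / 9 = -0.866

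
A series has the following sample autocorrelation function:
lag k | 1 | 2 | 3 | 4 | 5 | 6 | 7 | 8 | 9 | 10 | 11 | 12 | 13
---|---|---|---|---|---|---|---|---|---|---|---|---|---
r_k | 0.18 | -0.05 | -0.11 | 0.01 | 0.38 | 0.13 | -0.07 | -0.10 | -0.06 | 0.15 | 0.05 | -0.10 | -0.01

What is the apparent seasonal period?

5

The largest autocorrelation is r_5 = 0.38; the remaining lags stay at or below 0.18.
The dominant spike at lag 5 indicates a seasonal period of 5.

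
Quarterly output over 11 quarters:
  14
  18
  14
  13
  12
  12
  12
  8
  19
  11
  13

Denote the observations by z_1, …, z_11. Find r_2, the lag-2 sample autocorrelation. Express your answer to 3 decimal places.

Mean z̄ = (14 + 18 + 14 + 13 + 12 + 12 + 12 + 8 + 19 + 11 + 13)/11 = 13.2727
Numerator Σ_{t=1}^{9}(z_t−z̄)(z_{t+2}−z̄) = 10.1240
Denominator Σ(z_t−z̄)² = 94.1818
r_2 = 10.1240 / 94.1818 = 0.107

0.107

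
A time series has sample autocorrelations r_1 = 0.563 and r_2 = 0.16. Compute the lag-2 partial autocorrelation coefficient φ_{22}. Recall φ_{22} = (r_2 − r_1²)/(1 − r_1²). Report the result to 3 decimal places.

φ_{22} = (r_2 − r_1²) / (1 − r_1²)
r_1² = (0.563)² = 0.316969
Numerator = 0.16 − 0.3170 = -0.1570; denominator = 1 − 0.3170 = 0.6830
φ_{22} = -0.1570 / 0.6830 = -0.230

-0.230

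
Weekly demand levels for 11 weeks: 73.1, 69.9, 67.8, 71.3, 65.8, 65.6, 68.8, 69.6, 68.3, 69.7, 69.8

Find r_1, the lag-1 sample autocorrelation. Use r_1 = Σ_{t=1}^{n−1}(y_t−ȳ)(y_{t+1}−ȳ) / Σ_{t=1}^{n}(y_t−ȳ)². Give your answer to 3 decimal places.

0.080

Mean ȳ = (73.1 + 69.9 + 67.8 + 71.3 + 65.8 + 65.6 + 68.8 + 69.6 + 68.3 + 69.7 + 69.8)/11 = 69.0636
Numerator Σ_{t=1}^{10}(y_t−ȳ)(y_{t+1}−ȳ) = 3.8432
Denominator Σ(y_t−ȳ)² = 48.1255
r_1 = 3.8432 / 48.1255 = 0.080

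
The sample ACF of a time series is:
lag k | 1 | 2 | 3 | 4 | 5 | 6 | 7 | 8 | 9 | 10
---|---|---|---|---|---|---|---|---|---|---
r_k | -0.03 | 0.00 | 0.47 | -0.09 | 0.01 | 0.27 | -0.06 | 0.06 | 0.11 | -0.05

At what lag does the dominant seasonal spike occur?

The largest autocorrelation is r_3 = 0.47, with a weaker echo at lag 6 (0.27); the remaining lags stay at or below 0.11.
The dominant spike at lag 3 indicates a seasonal period of 3.

3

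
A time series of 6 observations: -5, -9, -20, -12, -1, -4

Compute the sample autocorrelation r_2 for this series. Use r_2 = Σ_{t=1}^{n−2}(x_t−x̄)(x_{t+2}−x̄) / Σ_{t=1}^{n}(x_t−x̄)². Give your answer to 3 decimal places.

-0.602

Mean x̄ = (-5 − 9 − 20 − 12 − 1 − 4)/6 = -8.5000
Deviations from mean: 3.5000, -0.5000, -11.5000, -3.5000, 7.5000, 4.5000
Σ(x_t−x̄)(x_{t+2}−x̄) = (-40.2500) + (1.7500) + (-86.2500) + (-15.7500) = -140.5000
Denominator Σ(x_t−x̄)² = 233.5000
r_2 = -140.5000 / 233.5000 = -0.602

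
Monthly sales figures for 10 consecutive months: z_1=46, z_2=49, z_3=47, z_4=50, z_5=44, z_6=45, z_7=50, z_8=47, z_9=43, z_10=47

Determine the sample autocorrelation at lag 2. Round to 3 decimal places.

Mean z̄ = (46 + 49 + 47 + 50 + 44 + 45 + 50 + 47 + 43 + 47)/10 = 46.8000
Numerator Σ_{t=1}^{8}(z_t−z̄)(z_{t+2}−z̄) = -20.8800
Denominator Σ(z_t−z̄)² = 51.6000
r_2 = -20.8800 / 51.6000 = -0.405

-0.405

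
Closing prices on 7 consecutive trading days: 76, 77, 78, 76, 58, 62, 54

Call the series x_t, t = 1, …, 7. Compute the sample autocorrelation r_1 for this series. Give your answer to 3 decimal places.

0.467

Mean x̄ = (76 + 77 + 78 + 76 + 58 + 62 + 54)/7 = 68.7143
Deviations from mean: 7.2857, 8.2857, 9.2857, 7.2857, -10.7143, -6.7143, -14.7143
Numerator Σ_{t=1}^{6}(x_t−x̄)(x_{t+1}−x̄) = 297.6327
Denominator Σ(x_t−x̄)² = 637.4286
r_1 = 297.6327 / 637.4286 = 0.467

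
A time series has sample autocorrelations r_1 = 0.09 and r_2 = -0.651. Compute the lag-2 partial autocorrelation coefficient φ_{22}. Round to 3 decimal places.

-0.664

φ_{22} = (r_2 − r_1²) / (1 − r_1²)
r_1² = (0.09)² = 0.0081
Numerator = -0.651 − 0.0081 = -0.6591; denominator = 1 − 0.0081 = 0.9919
φ_{22} = -0.6591 / 0.9919 = -0.664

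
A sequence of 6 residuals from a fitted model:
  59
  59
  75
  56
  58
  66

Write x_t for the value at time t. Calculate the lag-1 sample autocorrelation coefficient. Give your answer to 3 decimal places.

Mean x̄ = (59 + 59 + 75 + 56 + 58 + 66)/6 = 62.1667
Deviations from mean: -3.1667, -3.1667, 12.8333, -6.1667, -4.1667, 3.8333
Numerator Σ_{t=1}^{5}(x_t−x̄)(x_{t+1}−x̄) = -100.0278
Denominator Σ(x_t−x̄)² = 254.8333
r_1 = -100.0278 / 254.8333 = -0.393

-0.393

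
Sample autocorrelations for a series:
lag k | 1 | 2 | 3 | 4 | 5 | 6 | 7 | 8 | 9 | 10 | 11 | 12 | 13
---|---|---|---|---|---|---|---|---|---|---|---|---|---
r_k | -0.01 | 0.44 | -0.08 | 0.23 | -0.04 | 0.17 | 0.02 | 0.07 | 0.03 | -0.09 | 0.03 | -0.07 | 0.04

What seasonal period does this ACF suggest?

2

The largest autocorrelation is r_2 = 0.44, with weaker echoes at lags 4 (0.23) and 6 (0.17); the remaining lags stay at or below 0.07.
The dominant spike at lag 2 indicates a seasonal period of 2.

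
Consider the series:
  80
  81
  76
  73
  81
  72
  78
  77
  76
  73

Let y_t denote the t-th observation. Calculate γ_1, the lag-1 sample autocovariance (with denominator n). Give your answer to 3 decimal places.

Mean ȳ = (80 + 81 + 76 + 73 + 81 + 72 + 78 + 77 + 76 + 73)/10 = 76.7000
Σ_{t=1}^{9}(y_t−ȳ)(y_{t+1}−ȳ) = -25.6900
γ_1 = -25.6900 / 10 = -2.569

-2.569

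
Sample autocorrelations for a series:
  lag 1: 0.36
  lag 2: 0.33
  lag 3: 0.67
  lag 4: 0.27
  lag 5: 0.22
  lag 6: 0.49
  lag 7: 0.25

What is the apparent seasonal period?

The largest autocorrelation is r_3 = 0.67, with a weaker echo at lag 6 (0.49); the remaining lags stay at or below 0.36. The elevated value at lag 1 (0.36), dropping to 0.33 at lag 2, reflects decaying short-term dependence rather than seasonality.
The dominant spike at lag 3 indicates a seasonal period of 3.

3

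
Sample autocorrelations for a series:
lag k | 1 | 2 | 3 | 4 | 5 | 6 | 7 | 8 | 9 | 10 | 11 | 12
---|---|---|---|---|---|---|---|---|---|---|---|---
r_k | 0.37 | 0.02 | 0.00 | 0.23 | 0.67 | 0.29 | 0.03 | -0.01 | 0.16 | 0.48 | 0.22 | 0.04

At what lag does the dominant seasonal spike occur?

The largest autocorrelation is r_5 = 0.67, with a weaker echo at lag 10 (0.48); the remaining lags stay at or below 0.37. The elevated value at lag 1 (0.37), dropping to 0.02 at lag 2, reflects decaying short-term dependence rather than seasonality.
The dominant spike at lag 5 indicates a seasonal period of 5.

5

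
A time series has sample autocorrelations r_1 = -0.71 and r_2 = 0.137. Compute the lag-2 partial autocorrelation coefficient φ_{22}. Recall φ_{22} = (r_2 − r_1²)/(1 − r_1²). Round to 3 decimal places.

φ_{22} = (r_2 − r_1²) / (1 − r_1²)
r_1² = (-0.71)² = 0.5041
Numerator = 0.137 − 0.5041 = -0.3671; denominator = 1 − 0.5041 = 0.4959
φ_{22} = -0.3671 / 0.4959 = -0.740

-0.740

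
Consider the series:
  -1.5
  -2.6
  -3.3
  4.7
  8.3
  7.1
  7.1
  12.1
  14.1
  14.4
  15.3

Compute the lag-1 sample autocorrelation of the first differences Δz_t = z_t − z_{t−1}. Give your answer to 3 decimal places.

First differences Δz: -1.1, -0.7, 8.0, 3.6, -1.2, 0.0, 5.0, 2.0, 0.3, 0.9
Mean of differences = 1.6800
Numerator Σ(Δz_t−Δz̄)(Δz_{t+1}−Δz̄) = -0.8624
Denominator Σ(Δz_t−Δz̄)² = 81.7760
r_1(Δz) = -0.8624 / 81.7760 = -0.011

-0.011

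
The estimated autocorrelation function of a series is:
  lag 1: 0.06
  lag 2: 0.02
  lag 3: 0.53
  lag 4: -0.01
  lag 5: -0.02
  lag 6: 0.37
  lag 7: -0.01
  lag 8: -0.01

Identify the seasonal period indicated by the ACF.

The largest autocorrelation is r_3 = 0.53, with a weaker echo at lag 6 (0.37); the remaining lags stay at or below 0.06.
The dominant spike at lag 3 indicates a seasonal period of 3.

3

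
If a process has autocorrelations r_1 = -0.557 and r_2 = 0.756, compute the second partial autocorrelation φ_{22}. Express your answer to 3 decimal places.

φ_{22} = (r_2 − r_1²) / (1 − r_1²)
r_1² = (-0.557)² = 0.310249
Numerator = 0.756 − 0.3102 = 0.4458; denominator = 1 − 0.3102 = 0.6898
φ_{22} = 0.4458 / 0.6898 = 0.646

0.646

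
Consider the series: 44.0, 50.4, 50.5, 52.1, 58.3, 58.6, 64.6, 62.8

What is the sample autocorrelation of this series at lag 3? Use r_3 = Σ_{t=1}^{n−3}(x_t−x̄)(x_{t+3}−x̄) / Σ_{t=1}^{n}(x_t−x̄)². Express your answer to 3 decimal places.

-0.005

Mean x̄ = (44.0 + 50.4 + 50.5 + 52.1 + 58.3 + 58.6 + 64.6 + 62.8)/8 = 55.1625
Deviations from mean: -11.1625, -4.7625, -4.6625, -3.0625, 3.1375, 3.4375, 9.4375, 7.6375
Numerator Σ_{t=1}^{5}(x_t−x̄)(x_{t+3}−x̄) = -1.7242
Denominator Σ(x_t−x̄)² = 347.4588
r_3 = -1.7242 / 347.4588 = -0.005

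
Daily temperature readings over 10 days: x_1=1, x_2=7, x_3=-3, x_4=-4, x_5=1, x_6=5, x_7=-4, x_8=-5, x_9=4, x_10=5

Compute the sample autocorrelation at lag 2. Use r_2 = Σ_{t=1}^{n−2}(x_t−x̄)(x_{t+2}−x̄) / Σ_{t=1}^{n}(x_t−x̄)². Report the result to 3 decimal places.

Mean x̄ = (1 + 7 − 3 − 4 + 1 + 5 − 4 − 5 + 4 + 5)/10 = 0.7000
Numerator Σ_{t=1}^{8}(x_t−x̄)(x_{t+2}−x̄) = -117.9800
Denominator Σ(x_t−x̄)² = 178.1000
r_2 = -117.9800 / 178.1000 = -0.662

-0.662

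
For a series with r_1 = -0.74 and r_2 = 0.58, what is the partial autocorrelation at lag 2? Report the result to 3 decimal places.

0.072

φ_{22} = (r_2 − r_1²) / (1 − r_1²)
r_1² = (-0.74)² = 0.5476
Numerator = 0.58 − 0.5476 = 0.0324; denominator = 1 − 0.5476 = 0.4524
φ_{22} = 0.0324 / 0.4524 = 0.072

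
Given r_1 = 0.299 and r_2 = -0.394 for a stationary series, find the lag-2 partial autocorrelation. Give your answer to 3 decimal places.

-0.531

φ_{22} = (r_2 − r_1²) / (1 − r_1²)
r_1² = (0.299)² = 0.089401
Numerator = -0.394 − 0.0894 = -0.4834; denominator = 1 − 0.0894 = 0.9106
φ_{22} = -0.4834 / 0.9106 = -0.531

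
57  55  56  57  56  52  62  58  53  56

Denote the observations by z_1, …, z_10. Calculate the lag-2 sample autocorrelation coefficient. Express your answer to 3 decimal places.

-0.475

Mean z̄ = (57 + 55 + 56 + 57 + 56 + 52 + 62 + 58 + 53 + 56)/10 = 56.2000
Numerator Σ_{t=1}^{8}(z_t−z̄)(z_{t+2}−z̄) = -32.0800
Denominator Σ(z_t−z̄)² = 67.6000
r_2 = -32.0800 / 67.6000 = -0.475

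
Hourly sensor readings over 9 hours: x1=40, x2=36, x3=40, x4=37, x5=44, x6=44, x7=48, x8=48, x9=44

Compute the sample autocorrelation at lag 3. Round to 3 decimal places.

-0.132

Mean x̄ = (40 + 36 + 40 + 37 + 44 + 44 + 48 + 48 + 44)/9 = 42.3333
Numerator Σ_{t=1}^{6}(x_t−x̄)(x_{t+3}−x̄) = -20.0000
Denominator Σ(x_t−x̄)² = 152.0000
r_3 = -20.0000 / 152.0000 = -0.132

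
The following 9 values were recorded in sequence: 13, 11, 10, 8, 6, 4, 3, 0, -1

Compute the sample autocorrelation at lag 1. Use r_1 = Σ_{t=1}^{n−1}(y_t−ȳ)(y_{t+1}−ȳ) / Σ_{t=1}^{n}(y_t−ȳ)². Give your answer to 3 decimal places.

0.672

Mean ȳ = (13 + 11 + 10 + 8 + 6 + 4 + 3 + 0 − 1)/9 = 6.0000
Numerator Σ_{t=1}^{8}(y_t−ȳ)(y_{t+1}−ȳ) = 129.0000
Denominator Σ(y_t−ȳ)² = 192.0000
r_1 = 129.0000 / 192.0000 = 0.672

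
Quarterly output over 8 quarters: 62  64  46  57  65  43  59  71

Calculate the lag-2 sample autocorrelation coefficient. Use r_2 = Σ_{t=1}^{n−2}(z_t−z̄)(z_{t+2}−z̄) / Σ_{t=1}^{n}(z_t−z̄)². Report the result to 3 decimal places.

Mean z̄ = (62 + 64 + 46 + 57 + 65 + 43 + 59 + 71)/8 = 58.3750
Deviations from mean: 3.6250, 5.6250, -12.3750, -1.3750, 6.6250, -15.3750, 0.6250, 12.6250
Numerator Σ_{t=1}^{6}(z_t−z̄)(z_{t+2}−z̄) = -303.4063
Denominator Σ(z_t−z̄)² = 639.8750
r_2 = -303.4063 / 639.8750 = -0.474

-0.474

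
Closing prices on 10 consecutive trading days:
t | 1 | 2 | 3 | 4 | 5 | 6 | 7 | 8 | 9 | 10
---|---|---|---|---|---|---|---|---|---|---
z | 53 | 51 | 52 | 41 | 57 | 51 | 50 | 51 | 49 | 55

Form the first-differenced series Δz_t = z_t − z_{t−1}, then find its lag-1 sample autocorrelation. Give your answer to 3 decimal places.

First differences Δz: -2, 1, -11, 16, -6, -1, 1, -2, 6
Mean of differences = 0.2222
Numerator Σ(Δz_t−Δz̄)(Δz_{t+1}−Δz̄) = -293.6049
Denominator Σ(Δz_t−Δz̄)² = 459.5556
r_1(Δz) = -293.6049 / 459.5556 = -0.639

-0.639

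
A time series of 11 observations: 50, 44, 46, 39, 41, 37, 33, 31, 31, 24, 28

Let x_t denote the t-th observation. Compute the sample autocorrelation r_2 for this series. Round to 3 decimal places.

Mean x̄ = (50 + 44 + 46 + 39 + 41 + 37 + 33 + 31 + 31 + 24 + 28)/11 = 36.7273
Numerator Σ_{t=1}^{9}(x_t−x̄)(x_{t+2}−x̄) = 306.5785
Denominator Σ(x_t−x̄)² = 656.1818
r_2 = 306.5785 / 656.1818 = 0.467

0.467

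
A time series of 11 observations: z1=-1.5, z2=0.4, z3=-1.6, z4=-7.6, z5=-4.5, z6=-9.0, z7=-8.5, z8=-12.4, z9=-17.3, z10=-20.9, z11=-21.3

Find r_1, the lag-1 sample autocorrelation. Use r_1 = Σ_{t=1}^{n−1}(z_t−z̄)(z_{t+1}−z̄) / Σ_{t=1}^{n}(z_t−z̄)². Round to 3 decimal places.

Mean z̄ = (-1.5 + 0.4 − 1.6 − 7.6 − 4.5 − 9.0 − 8.5 − 12.4 − 17.3 − 20.9 − 21.3)/11 = -9.4727
Numerator Σ_{t=1}^{10}(z_t−z̄)(z_{t+1}−z̄) = 427.9674
Denominator Σ(z_t−z̄)² = 592.7218
r_1 = 427.9674 / 592.7218 = 0.722

0.722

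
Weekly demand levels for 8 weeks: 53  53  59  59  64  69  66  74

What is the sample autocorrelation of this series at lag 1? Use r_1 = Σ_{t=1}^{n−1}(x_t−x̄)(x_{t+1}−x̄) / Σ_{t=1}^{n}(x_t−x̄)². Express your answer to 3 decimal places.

Mean x̄ = (53 + 53 + 59 + 59 + 64 + 69 + 66 + 74)/8 = 62.1250
Numerator Σ_{t=1}^{7}(x_t−x̄)(x_{t+1}−x̄) = 201.2344
Denominator Σ(x_t−x̄)² = 392.8750
r_1 = 201.2344 / 392.8750 = 0.512

0.512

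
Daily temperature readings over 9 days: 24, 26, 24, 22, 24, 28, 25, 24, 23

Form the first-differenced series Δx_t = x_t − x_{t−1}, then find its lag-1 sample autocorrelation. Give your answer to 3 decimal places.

First differences Δx: 2, -2, -2, 2, 4, -3, -1, -1
Mean of differences = -0.1250
Numerator Σ(Δx_t−Δx̄)(Δx_{t+1}−Δx̄) = -4.2656
Denominator Σ(Δx_t−Δx̄)² = 42.8750
r_1(Δx) = -4.2656 / 42.8750 = -0.099

-0.099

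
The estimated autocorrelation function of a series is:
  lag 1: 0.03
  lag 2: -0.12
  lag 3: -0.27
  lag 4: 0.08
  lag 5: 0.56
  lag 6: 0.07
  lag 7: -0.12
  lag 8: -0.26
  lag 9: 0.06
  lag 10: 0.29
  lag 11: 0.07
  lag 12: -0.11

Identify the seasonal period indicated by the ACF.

5

The largest autocorrelation is r_5 = 0.56, with a weaker echo at lag 10 (0.29); the remaining lags stay at or below 0.08.
The dominant spike at lag 5 indicates a seasonal period of 5.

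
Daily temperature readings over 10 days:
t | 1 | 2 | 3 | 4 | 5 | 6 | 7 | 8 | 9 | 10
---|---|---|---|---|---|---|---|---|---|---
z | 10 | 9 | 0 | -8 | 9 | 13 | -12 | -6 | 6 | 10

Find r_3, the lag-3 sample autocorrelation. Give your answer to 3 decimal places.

Mean z̄ = (10 + 9 + 0 − 8 + 9 + 13 − 12 − 6 + 6 + 10)/10 = 3.1000
Numerator Σ_{t=1}^{7}(z_t−z̄)(z_{t+3}−z̄) = -34.0300
Denominator Σ(z_t−z̄)² = 714.9000
r_3 = -34.0300 / 714.9000 = -0.048

-0.048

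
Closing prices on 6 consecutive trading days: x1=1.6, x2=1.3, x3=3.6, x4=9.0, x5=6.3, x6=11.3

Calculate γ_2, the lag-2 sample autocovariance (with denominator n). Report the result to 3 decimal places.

Mean x̄ = (1.6 + 1.3 + 3.6 + 9.0 + 6.3 + 11.3)/6 = 5.5167
Deviations: -3.9167, -4.2167, -1.9167, 3.4833, 0.7833, 5.7833
Σ_{t=1}^{4}(x_t−x̄)(x_{t+2}−x̄) = 11.4628
γ_2 = 11.4628 / 6 = 1.910

1.910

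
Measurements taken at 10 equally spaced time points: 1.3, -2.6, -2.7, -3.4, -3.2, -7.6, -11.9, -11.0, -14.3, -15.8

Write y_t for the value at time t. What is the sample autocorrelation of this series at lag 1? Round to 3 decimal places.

Mean ȳ = (1.3 − 2.6 − 2.7 − 3.4 − 3.2 − 7.6 − 11.9 − 11.0 − 14.3 − 15.8)/10 = -7.1200
Numerator Σ_{t=1}^{9}(y_t−ȳ)(y_{t+1}−ȳ) = 198.2016
Denominator Σ(y_t−ȳ)² = 305.0960
r_1 = 198.2016 / 305.0960 = 0.650

0.650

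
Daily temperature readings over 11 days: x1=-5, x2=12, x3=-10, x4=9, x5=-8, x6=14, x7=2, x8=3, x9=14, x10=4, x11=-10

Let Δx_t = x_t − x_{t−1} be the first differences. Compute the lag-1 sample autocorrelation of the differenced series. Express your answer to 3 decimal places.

-0.701

First differences Δx: 17, -22, 19, -17, 22, -12, 1, 11, -10, -14
Mean of differences = -0.5000
Numerator Σ(Δx_t−Δx̄)(Δx_{t+1}−Δx̄) = -1728.2500
Denominator Σ(Δx_t−Δx̄)² = 2466.5000
r_1(Δx) = -1728.2500 / 2466.5000 = -0.701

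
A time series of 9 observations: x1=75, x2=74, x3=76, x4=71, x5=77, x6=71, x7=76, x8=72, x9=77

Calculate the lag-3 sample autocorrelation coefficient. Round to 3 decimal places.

-0.611

Mean x̄ = (75 + 74 + 76 + 71 + 77 + 71 + 76 + 72 + 77)/9 = 74.3333
Σ(x_t−x̄)(x_{t+3}−x̄) = (-2.2222) + (-0.8889) + (-5.5556) + (-5.5556) + (-6.2222) + (-8.8889) = -29.3333
Denominator Σ(x_t−x̄)² = 48.0000
r_3 = -29.3333 / 48.0000 = -0.611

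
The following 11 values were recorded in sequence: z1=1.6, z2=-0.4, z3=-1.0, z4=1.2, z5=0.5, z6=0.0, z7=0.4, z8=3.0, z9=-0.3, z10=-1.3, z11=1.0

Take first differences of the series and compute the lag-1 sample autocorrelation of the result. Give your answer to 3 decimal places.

-0.238

First differences Δz: -2.0, -0.6, 2.2, -0.7, -0.5, 0.4, 2.6, -3.3, -1.0, 2.3
Mean of differences = -0.0600
Numerator Σ(Δz_t−Δz̄)(Δz_{t+1}−Δz̄) = -8.1076
Denominator Σ(Δz_t−Δz̄)² = 34.0040
r_1(Δz) = -8.1076 / 34.0040 = -0.238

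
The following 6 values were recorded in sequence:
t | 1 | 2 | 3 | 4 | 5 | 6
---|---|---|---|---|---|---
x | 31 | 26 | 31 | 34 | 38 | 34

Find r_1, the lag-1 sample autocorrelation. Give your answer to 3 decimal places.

Mean x̄ = (31 + 26 + 31 + 34 + 38 + 34)/6 = 32.3333
Deviations from mean: -1.3333, -6.3333, -1.3333, 1.6667, 5.6667, 1.6667
Σ(x_t−x̄)(x_{t+1}−x̄) = (8.4444) + (8.4444) + (-2.2222) + (9.4444) + (9.4444) = 33.5556
Denominator Σ(x_t−x̄)² = 81.3333
r_1 = 33.5556 / 81.3333 = 0.413

0.413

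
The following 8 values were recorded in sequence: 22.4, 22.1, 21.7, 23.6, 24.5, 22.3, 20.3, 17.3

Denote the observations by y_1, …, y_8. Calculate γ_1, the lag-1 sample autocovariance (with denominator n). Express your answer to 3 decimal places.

Mean ȳ = (22.4 + 22.1 + 21.7 + 23.6 + 24.5 + 22.3 + 20.3 + 17.3)/8 = 21.7750
Deviations: 0.6250, 0.3250, -0.0750, 1.8250, 2.7250, 0.5250, -1.4750, -4.4750
Σ_{t=1}^{7}(y_t−ȳ)(y_{t+1}−ȳ) = 12.2719
γ_1 = 12.2719 / 8 = 1.534

1.534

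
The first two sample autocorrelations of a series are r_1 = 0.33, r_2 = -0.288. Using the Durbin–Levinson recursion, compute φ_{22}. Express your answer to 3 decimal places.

-0.445

φ_{22} = (r_2 − r_1²) / (1 − r_1²)
r_1² = (0.33)² = 0.1089
Numerator = -0.288 − 0.1089 = -0.3969; denominator = 1 − 0.1089 = 0.8911
φ_{22} = -0.3969 / 0.8911 = -0.445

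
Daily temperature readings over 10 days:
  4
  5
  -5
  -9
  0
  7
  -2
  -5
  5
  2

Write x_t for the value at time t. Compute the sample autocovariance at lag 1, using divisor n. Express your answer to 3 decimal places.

2.176

Mean x̄ = (4 + 5 − 5 − 9 + 0 + 7 − 2 − 5 + 5 + 2)/10 = 0.2000
Σ_{t=1}^{9}(x_t−x̄)(x_{t+1}−x̄) = 21.7600
γ_1 = 21.7600 / 10 = 2.176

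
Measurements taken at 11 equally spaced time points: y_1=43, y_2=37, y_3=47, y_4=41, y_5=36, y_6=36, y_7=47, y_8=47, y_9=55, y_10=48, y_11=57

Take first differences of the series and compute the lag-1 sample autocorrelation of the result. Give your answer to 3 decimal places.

-0.460

First differences Δy: -6, 10, -6, -5, 0, 11, 0, 8, -7, 9
Mean of differences = 1.4000
Numerator Σ(Δy_t−Δȳ)(Δy_{t+1}−Δȳ) = -226.3600
Denominator Σ(Δy_t−Δȳ)² = 492.4000
r_1(Δy) = -226.3600 / 492.4000 = -0.460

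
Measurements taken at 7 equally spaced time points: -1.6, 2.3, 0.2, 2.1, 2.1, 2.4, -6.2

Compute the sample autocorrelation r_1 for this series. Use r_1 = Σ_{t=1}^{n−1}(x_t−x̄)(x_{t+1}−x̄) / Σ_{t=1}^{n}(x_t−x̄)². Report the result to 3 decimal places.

-0.164

Mean x̄ = (-1.6 + 2.3 + 0.2 + 2.1 + 2.1 + 2.4 − 6.2)/7 = 0.1857
Deviations from mean: -1.7857, 2.1143, 0.0143, 1.9143, 1.9143, 2.2143, -6.3857
Σ(x_t−x̄)(x_{t+1}−x̄) = (-3.7755) + (0.0302) + (0.0273) + (3.6645) + (4.2388) + (-14.1398) = -9.9545
Denominator Σ(x_t−x̄)² = 60.6686
r_1 = -9.9545 / 60.6686 = -0.164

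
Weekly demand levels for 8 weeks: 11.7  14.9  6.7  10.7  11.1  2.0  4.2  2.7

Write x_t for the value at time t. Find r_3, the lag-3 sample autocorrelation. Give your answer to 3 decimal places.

Mean x̄ = (11.7 + 14.9 + 6.7 + 10.7 + 11.1 + 2.0 + 4.2 + 2.7)/8 = 8.0000
Deviations from mean: 3.7000, 6.9000, -1.3000, 2.7000, 3.1000, -6.0000, -3.8000, -5.3000
Numerator Σ_{t=1}^{5}(x_t−x̄)(x_{t+3}−x̄) = 12.4900
Denominator Σ(x_t−x̄)² = 158.4200
r_3 = 12.4900 / 158.4200 = 0.079

0.079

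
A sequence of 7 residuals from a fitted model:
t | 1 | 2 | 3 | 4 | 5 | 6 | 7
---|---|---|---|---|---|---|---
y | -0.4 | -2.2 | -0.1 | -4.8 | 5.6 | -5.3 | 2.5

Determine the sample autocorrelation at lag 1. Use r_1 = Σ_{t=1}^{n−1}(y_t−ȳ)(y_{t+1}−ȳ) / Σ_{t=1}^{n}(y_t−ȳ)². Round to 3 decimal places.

-0.809

Mean ȳ = (-0.4 − 2.2 − 0.1 − 4.8 + 5.6 − 5.3 + 2.5)/7 = -0.6714
Deviations from mean: 0.2714, -1.5286, 0.5714, -4.1286, 6.2714, -4.6286, 3.1714
Numerator Σ_{t=1}^{6}(y_t−ȳ)(y_{t+1}−ȳ) = -73.2465
Denominator Σ(y_t−ȳ)² = 90.5943
r_1 = -73.2465 / 90.5943 = -0.809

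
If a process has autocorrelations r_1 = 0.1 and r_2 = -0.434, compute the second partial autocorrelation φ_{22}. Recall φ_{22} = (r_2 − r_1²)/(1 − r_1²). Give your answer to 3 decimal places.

-0.448

φ_{22} = (r_2 − r_1²) / (1 − r_1²)
r_1² = (0.1)² = 0.01
Numerator = -0.434 − 0.0100 = -0.4440; denominator = 1 − 0.0100 = 0.9900
φ_{22} = -0.4440 / 0.9900 = -0.448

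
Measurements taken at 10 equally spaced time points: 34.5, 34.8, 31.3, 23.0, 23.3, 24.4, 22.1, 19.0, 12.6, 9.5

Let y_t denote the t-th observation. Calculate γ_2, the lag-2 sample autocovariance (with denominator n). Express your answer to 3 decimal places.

Mean ȳ = (34.5 + 34.8 + 31.3 + 23.0 + 23.3 + 24.4 + 22.1 + 19.0 + 12.6 + 9.5)/10 = 23.4500
Σ_{t=1}^{8}(y_t−ȳ)(y_{t+2}−ȳ) = 152.7300
γ_2 = 152.7300 / 10 = 15.273

15.273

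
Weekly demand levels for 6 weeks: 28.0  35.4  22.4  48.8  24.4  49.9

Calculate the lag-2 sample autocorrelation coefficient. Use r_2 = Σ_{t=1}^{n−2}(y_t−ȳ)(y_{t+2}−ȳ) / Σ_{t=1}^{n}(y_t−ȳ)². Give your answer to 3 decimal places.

0.591

Mean ȳ = (28.0 + 35.4 + 22.4 + 48.8 + 24.4 + 49.9)/6 = 34.8167
Deviations from mean: -6.8167, 0.5833, -12.4167, 13.9833, -10.4167, 15.0833
Σ(y_t−ȳ)(y_{t+2}−ȳ) = (84.6403) + (8.1569) + (129.3403) + (210.9153) = 433.0528
Denominator Σ(y_t−ȳ)² = 732.5283
r_2 = 433.0528 / 732.5283 = 0.591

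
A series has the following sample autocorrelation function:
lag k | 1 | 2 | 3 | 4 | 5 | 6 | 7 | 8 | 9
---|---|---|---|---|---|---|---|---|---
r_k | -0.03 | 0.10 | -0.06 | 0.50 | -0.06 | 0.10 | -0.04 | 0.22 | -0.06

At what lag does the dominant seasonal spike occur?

4

The largest autocorrelation is r_4 = 0.50, with a weaker echo at lag 8 (0.22); the remaining lags stay at or below 0.10.
The dominant spike at lag 4 indicates a seasonal period of 4.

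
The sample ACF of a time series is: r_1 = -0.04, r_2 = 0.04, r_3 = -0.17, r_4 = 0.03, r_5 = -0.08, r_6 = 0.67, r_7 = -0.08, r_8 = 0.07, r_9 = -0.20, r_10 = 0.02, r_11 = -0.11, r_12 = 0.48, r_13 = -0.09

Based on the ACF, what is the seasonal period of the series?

The largest autocorrelation is r_6 = 0.67, with a weaker echo at lag 12 (0.48); the remaining lags stay at or below 0.07.
The dominant spike at lag 6 indicates a seasonal period of 6.

6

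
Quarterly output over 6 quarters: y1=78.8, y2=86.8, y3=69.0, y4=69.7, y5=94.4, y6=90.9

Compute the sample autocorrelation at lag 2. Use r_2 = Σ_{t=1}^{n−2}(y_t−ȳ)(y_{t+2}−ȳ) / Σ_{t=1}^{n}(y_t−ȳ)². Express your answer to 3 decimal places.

Mean ȳ = (78.8 + 86.8 + 69.0 + 69.7 + 94.4 + 90.9)/6 = 81.6000
Deviations from mean: -2.8000, 5.2000, -12.6000, -11.9000, 12.8000, 9.3000
Σ(y_t−ȳ)(y_{t+2}−ȳ) = (35.2800) + (-61.8800) + (-161.2800) + (-110.6700) = -298.5500
Denominator Σ(y_t−ȳ)² = 585.5800
r_2 = -298.5500 / 585.5800 = -0.510

-0.510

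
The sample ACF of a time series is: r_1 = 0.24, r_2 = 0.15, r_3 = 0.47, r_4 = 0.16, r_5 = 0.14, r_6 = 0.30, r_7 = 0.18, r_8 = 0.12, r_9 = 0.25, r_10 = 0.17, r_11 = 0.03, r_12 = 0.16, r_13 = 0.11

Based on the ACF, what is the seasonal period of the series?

3

The largest autocorrelation is r_3 = 0.47, with weaker echoes at lags 6 (0.30) and 9 (0.25); the remaining lags stay at or below 0.24. The elevated value at lag 1 (0.24), dropping to 0.15 at lag 2, reflects decaying short-term dependence rather than seasonality.
The dominant spike at lag 3 indicates a seasonal period of 3.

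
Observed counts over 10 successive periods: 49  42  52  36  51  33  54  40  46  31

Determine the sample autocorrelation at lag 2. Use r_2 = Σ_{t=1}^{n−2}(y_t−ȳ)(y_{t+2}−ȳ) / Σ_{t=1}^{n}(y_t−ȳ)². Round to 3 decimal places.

Mean ȳ = (49 + 42 + 52 + 36 + 51 + 33 + 54 + 40 + 46 + 31)/10 = 43.4000
Numerator Σ_{t=1}^{8}(y_t−ȳ)(y_{t+2}−ȳ) = 386.4800
Denominator Σ(y_t−ȳ)² = 612.4000
r_2 = 386.4800 / 612.4000 = 0.631

0.631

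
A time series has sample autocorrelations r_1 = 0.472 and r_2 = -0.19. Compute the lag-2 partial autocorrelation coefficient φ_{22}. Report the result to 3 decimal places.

φ_{22} = (r_2 − r_1²) / (1 − r_1²)
r_1² = (0.472)² = 0.222784
Numerator = -0.19 − 0.2228 = -0.4128; denominator = 1 − 0.2228 = 0.7772
φ_{22} = -0.4128 / 0.7772 = -0.531

-0.531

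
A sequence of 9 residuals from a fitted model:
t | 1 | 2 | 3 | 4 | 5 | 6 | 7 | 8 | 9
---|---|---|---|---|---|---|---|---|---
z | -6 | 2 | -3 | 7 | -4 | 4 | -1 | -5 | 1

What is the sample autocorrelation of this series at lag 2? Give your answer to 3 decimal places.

Mean z̄ = (-6 + 2 − 3 + 7 − 4 + 4 − 1 − 5 + 1)/9 = -0.5556
Σ(z_t−z̄)(z_{t+2}−z̄) = (13.3086) + (19.3086) + (8.4198) + (34.4198) + (1.5309) + (-20.2469) + (-0.6914) = 56.0494
Denominator Σ(z_t−z̄)² = 154.2222
r_2 = 56.0494 / 154.2222 = 0.363

0.363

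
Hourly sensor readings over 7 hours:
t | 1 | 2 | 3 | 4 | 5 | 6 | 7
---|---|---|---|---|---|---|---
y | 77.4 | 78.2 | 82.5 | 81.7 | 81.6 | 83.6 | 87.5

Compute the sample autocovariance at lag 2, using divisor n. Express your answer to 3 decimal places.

-0.596

Mean ȳ = (77.4 + 78.2 + 82.5 + 81.7 + 81.6 + 83.6 + 87.5)/7 = 81.7857
Deviations: -4.3857, -3.5857, 0.7143, -0.0857, -0.1857, 1.8143, 5.7143
Σ_{t=1}^{5}(y_t−ȳ)(y_{t+2}−ȳ) = -4.1747
γ_2 = -4.1747 / 7 = -0.596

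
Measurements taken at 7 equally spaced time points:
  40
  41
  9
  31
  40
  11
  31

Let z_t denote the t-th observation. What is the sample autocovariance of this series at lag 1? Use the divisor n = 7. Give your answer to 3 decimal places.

-51.429

Mean z̄ = (40 + 41 + 9 + 31 + 40 + 11 + 31)/7 = 29.0000
Σ_{t=1}^{6}(z_t−z̄)(z_{t+1}−z̄) = -360.0000
γ_1 = -360.0000 / 7 = -51.429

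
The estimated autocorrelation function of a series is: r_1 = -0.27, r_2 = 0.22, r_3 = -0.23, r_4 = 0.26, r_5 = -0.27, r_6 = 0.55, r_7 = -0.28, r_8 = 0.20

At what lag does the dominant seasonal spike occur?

6

The largest autocorrelation is r_6 = 0.55; the remaining lags stay at or below 0.26.
The dominant spike at lag 6 indicates a seasonal period of 6.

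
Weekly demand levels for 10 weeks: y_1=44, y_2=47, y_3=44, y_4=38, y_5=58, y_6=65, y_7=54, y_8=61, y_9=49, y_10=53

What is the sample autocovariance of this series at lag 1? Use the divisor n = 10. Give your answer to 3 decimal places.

19.951

Mean ȳ = (44 + 47 + 44 + 38 + 58 + 65 + 54 + 61 + 49 + 53)/10 = 51.3000
Σ_{t=1}^{9}(y_t−ȳ)(y_{t+1}−ȳ) = 199.5100
γ_1 = 199.5100 / 10 = 19.951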